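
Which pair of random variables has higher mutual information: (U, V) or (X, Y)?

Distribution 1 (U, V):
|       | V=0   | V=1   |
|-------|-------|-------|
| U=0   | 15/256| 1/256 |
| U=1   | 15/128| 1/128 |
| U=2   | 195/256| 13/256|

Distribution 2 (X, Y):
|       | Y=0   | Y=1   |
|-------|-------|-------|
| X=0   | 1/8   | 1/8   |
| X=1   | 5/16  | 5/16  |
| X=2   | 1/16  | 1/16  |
Distribution 1 (U, V):
Marginal P(U) (row sums):
  P(U=0) = 15/256 + 1/256 = 1/16
  P(U=1) = 15/128 + 1/128 = 1/8
  P(U=2) = 195/256 + 13/256 = 13/16
Marginal P(V) (column sums):
  P(V=0) = 15/256 + 15/128 + 195/256 = 15/16
  P(V=1) = 1/256 + 1/128 + 13/256 = 1/16

H(U) = -[(1/16)·log₂(1/16) + (1/8)·log₂(1/8) + (13/16)·log₂(13/16)]
  = 0.2500 + 0.3750 + 0.2434
  = 0.8684 bits
H(V) = -[(15/16)·log₂(15/16) + (1/16)·log₂(1/16)]
  = 0.0873 + 0.2500
  = 0.3373 bits
H(U,V) = -[(15/256)·log₂(15/256) + (1/256)·log₂(1/256) + (15/128)·log₂(15/128) + (1/128)·log₂(1/128) + (195/256)·log₂(195/256) + (13/256)·log₂(13/256)]
  = 0.2398 + 0.0313 + 0.3625 + 0.0547 + 0.2991 + 0.2183
  = 1.2057 bits

I(U;V) = H(U) + H(V) - H(U,V)
  = 0.8684 + 0.3373 - 1.2057
  = 0.0000 bits

Distribution 2 (X, Y):
Marginal P(X) (row sums):
  P(X=0) = 1/8 + 1/8 = 1/4
  P(X=1) = 5/16 + 5/16 = 5/8
  P(X=2) = 1/16 + 1/16 = 1/8
Marginal P(Y) (column sums):
  P(Y=0) = 1/8 + 5/16 + 1/16 = 1/2
  P(Y=1) = 1/8 + 5/16 + 1/16 = 1/2

H(X) = -[(1/4)·log₂(1/4) + (5/8)·log₂(5/8) + (1/8)·log₂(1/8)]
  = 0.5000 + 0.4238 + 0.3750
  = 1.2988 bits
H(Y) = -[(1/2)·log₂(1/2) + (1/2)·log₂(1/2)]
  = 0.5000 + 0.5000
  = 1.0000 bits
H(X,Y) = -[(1/8)·log₂(1/8) + (1/8)·log₂(1/8) + (5/16)·log₂(5/16) + (5/16)·log₂(5/16) + (1/16)·log₂(1/16) + (1/16)·log₂(1/16)]
  = 0.3750 + 0.3750 + 0.5244 + 0.5244 + 0.2500 + 0.2500
  = 2.2988 bits

I(X;Y) = H(X) + H(Y) - H(X,Y)
  = 1.2988 + 1.0000 - 2.2988
  = 0.0000 bits

Both joint tables factor as the product of their marginals, so I(U;V) = I(X;Y) = 0 bits: neither is larger (both pairs are independent).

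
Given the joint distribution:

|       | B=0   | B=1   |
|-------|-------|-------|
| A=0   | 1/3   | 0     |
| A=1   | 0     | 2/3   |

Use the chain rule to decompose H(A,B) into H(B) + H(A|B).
By the chain rule: H(A,B) = H(B) + H(A|B)

Marginal P(B) (column sums):
  P(B=0) = 1/3 + 0 = 1/3
  P(B=1) = 0 + 2/3 = 2/3
H(B) = -[(1/3)·log₂(1/3) + (2/3)·log₂(2/3)]
  = 0.5283 + 0.3900
  = 0.9183 bits
H(A|B) = -Σ P(A,B)·log₂ P(A|B), where P(A|B) = P(A,B) / P(B)
  (cells with P(A,B) = 0 contribute 0)
  (A=0,B=0): P(A|B) = (1/3)/(1/3) = 1;  -(1/3)·log₂(1) = 0.0000
  (A=1,B=1): P(A|B) = (2/3)/(2/3) = 1;  -(2/3)·log₂(1) = 0.0000
H(A|B) = 0.0000 + 0.0000
  = 0.0000 bits

H(A,B) = H(B) + H(A|B) = 0.9183 + 0.0000 = 0.9183 bits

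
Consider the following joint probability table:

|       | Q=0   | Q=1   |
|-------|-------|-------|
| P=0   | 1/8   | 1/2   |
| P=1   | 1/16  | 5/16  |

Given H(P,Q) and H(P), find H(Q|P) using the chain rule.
From the chain rule: H(P,Q) = H(P) + H(Q|P)
Therefore: H(Q|P) = H(P,Q) - H(P)

H(P,Q) = -[(1/8)·log₂(1/8) + (1/2)·log₂(1/2) + (1/16)·log₂(1/16) + (5/16)·log₂(5/16)]
  = 0.3750 + 0.5000 + 0.2500 + 0.5244
  = 1.6494 bits
Marginal P(P) (row sums):
  P(P=0) = 1/8 + 1/2 = 5/8
  P(P=1) = 1/16 + 5/16 = 3/8
H(P) = -[(5/8)·log₂(5/8) + (3/8)·log₂(3/8)]
  = 0.4238 + 0.5306
  = 0.9544 bits

H(Q|P) = 1.6494 - 0.9544 = 0.6950 bits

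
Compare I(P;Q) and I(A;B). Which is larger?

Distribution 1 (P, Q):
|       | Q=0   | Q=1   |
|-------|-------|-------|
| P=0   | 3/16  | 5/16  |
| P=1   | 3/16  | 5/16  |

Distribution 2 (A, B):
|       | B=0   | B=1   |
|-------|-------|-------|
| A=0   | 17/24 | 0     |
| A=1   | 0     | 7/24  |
Distribution 1 (P, Q):
Marginal P(P) (row sums):
  P(P=0) = 3/16 + 5/16 = 1/2
  P(P=1) = 3/16 + 5/16 = 1/2
Marginal P(Q) (column sums):
  P(Q=0) = 3/16 + 3/16 = 3/8
  P(Q=1) = 5/16 + 5/16 = 5/8

H(P) = -[(1/2)·log₂(1/2) + (1/2)·log₂(1/2)]
  = 0.5000 + 0.5000
  = 1.0000 bits
H(Q) = -[(3/8)·log₂(3/8) + (5/8)·log₂(5/8)]
  = 0.5306 + 0.4238
  = 0.9544 bits
H(P,Q) = -[(3/16)·log₂(3/16) + (5/16)·log₂(5/16) + (3/16)·log₂(3/16) + (5/16)·log₂(5/16)]
  = 0.4528 + 0.5244 + 0.4528 + 0.5244
  = 1.9544 bits

I(P;Q) = H(P) + H(Q) - H(P,Q)
  = 1.0000 + 0.9544 - 1.9544
  = 0.0000 bits

Distribution 2 (A, B):
Marginal P(A) (row sums):
  P(A=0) = 17/24 + 0 = 17/24
  P(A=1) = 0 + 7/24 = 7/24
Marginal P(B) (column sums):
  P(B=0) = 17/24 + 0 = 17/24
  P(B=1) = 0 + 7/24 = 7/24

H(A) = -[(17/24)·log₂(17/24) + (7/24)·log₂(7/24)]
  = 0.3524 + 0.5185
  = 0.8709 bits
H(B) = -[(17/24)·log₂(17/24) + (7/24)·log₂(7/24)]
  = 0.3524 + 0.5185
  = 0.8709 bits
H(A,B) = -[(17/24)·log₂(17/24) + (7/24)·log₂(7/24)]
  = 0.3524 + 0.5185
  = 0.8709 bits

I(A;B) = H(A) + H(B) - H(A,B)
  = 0.8709 + 0.8709 - 0.8709
  = 0.8709 bits

I(A;B) = 0.8709 bits > I(P;Q) = 0.0000 bits, so (A, B) has the higher mutual information (stronger dependence).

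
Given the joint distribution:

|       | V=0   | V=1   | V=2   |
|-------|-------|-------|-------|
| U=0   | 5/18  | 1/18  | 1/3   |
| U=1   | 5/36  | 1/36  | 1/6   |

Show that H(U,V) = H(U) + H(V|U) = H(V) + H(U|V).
Marginal P(U) (row sums):
  P(U=0) = 5/18 + 1/18 + 1/3 = 2/3
  P(U=1) = 5/36 + 1/36 + 1/6 = 1/3
Marginal P(V) (column sums):
  P(V=0) = 5/18 + 5/36 = 5/12
  P(V=1) = 1/18 + 1/36 = 1/12
  P(V=2) = 1/3 + 1/6 = 1/2

Decomposition 1: H(U) + H(V|U)
H(U) = -[(2/3)·log₂(2/3) + (1/3)·log₂(1/3)]
  = 0.3900 + 0.5283
  = 0.9183 bits
H(V|U) = -Σ P(U,V)·log₂ P(V|U), where P(V|U) = P(U,V) / P(U)
  (U=0,V=0): P(V|U) = (5/18)/(2/3) = 5/12;  -(5/18)·log₂(5/12) = 0.3508
  (U=0,V=1): P(V|U) = (1/18)/(2/3) = 1/12;  -(1/18)·log₂(1/12) = 0.1992
  (U=0,V=2): P(V|U) = (1/3)/(2/3) = 1/2;  -(1/3)·log₂(1/2) = 0.3333
  (U=1,V=0): P(V|U) = (5/36)/(1/3) = 5/12;  -(5/36)·log₂(5/12) = 0.1754
  (U=1,V=1): P(V|U) = (1/36)/(1/3) = 1/12;  -(1/36)·log₂(1/12) = 0.0996
  (U=1,V=2): P(V|U) = (1/6)/(1/3) = 1/2;  -(1/6)·log₂(1/2) = 0.1667
H(V|U) = 0.3508 + 0.1992 + 0.3333 + 0.1754 + 0.0996 + 0.1667
  = 1.3250 bits
H(U) + H(V|U) = 0.9183 + 1.3250 = 2.2433 bits

Decomposition 2: H(V) + H(U|V)
H(V) = -[(5/12)·log₂(5/12) + (1/12)·log₂(1/12) + (1/2)·log₂(1/2)]
  = 0.5263 + 0.2987 + 0.5000
  = 1.3250 bits
H(U|V) = -Σ P(U,V)·log₂ P(U|V), where P(U|V) = P(U,V) / P(V)
  (U=0,V=0): P(U|V) = (5/18)/(5/12) = 2/3;  -(5/18)·log₂(2/3) = 0.1625
  (U=0,V=1): P(U|V) = (1/18)/(1/12) = 2/3;  -(1/18)·log₂(2/3) = 0.0325
  (U=0,V=2): P(U|V) = (1/3)/(1/2) = 2/3;  -(1/3)·log₂(2/3) = 0.1950
  (U=1,V=0): P(U|V) = (5/36)/(5/12) = 1/3;  -(5/36)·log₂(1/3) = 0.2201
  (U=1,V=1): P(U|V) = (1/36)/(1/12) = 1/3;  -(1/36)·log₂(1/3) = 0.0440
  (U=1,V=2): P(U|V) = (1/6)/(1/2) = 1/3;  -(1/6)·log₂(1/3) = 0.2642
H(U|V) = 0.1625 + 0.0325 + 0.1950 + 0.2201 + 0.0440 + 0.2642
  = 0.9183 bits
H(V) + H(U|V) = 1.3250 + 0.9183 = 2.2433 bits

Direct computation of the joint entropy:
H(U,V) = -[(5/18)·log₂(5/18) + (1/18)·log₂(1/18) + (1/3)·log₂(1/3) + (5/36)·log₂(5/36) + (1/36)·log₂(1/36) + (1/6)·log₂(1/6)]
  = 0.5133 + 0.2317 + 0.5283 + 0.3956 + 0.1436 + 0.4308
  = 2.2433 bits

All three agree: H(U,V) = 2.2433 bits ✓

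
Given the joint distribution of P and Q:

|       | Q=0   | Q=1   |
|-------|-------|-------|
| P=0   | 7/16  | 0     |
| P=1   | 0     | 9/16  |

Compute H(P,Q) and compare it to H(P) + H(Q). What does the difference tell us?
Marginal P(P) (row sums):
  P(P=0) = 7/16 + 0 = 7/16
  P(P=1) = 0 + 9/16 = 9/16
Marginal P(Q) (column sums):
  P(Q=0) = 7/16 + 0 = 7/16
  P(Q=1) = 0 + 9/16 = 9/16

H(P,Q) = -[(7/16)·log₂(7/16) + (9/16)·log₂(9/16)]
  = 0.5218 + 0.4669
  = 0.9887 bits
H(P) = -[(7/16)·log₂(7/16) + (9/16)·log₂(9/16)]
  = 0.5218 + 0.4669
  = 0.9887 bits
H(Q) = -[(7/16)·log₂(7/16) + (9/16)·log₂(9/16)]
  = 0.5218 + 0.4669
  = 0.9887 bits

H(P) + H(Q) = 0.9887 + 0.9887 = 1.9774 bits
Difference: H(P) + H(Q) - H(P,Q) = 1.9774 - 0.9887 = 0.9887 bits = I(P;Q)

The difference is the mutual information; it is positive here, so P and Q are dependent (knowing one reduces uncertainty about the other by 0.9887 bits).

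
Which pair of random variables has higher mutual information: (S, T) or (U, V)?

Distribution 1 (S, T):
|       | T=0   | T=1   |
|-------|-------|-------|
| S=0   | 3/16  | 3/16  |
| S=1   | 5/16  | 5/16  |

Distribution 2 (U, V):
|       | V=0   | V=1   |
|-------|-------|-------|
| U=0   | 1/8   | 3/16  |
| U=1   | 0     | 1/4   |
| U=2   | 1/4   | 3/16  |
Distribution 1 (S, T):
Marginal P(S) (row sums):
  P(S=0) = 3/16 + 3/16 = 3/8
  P(S=1) = 5/16 + 5/16 = 5/8
Marginal P(T) (column sums):
  P(T=0) = 3/16 + 5/16 = 1/2
  P(T=1) = 3/16 + 5/16 = 1/2

H(S) = -[(3/8)·log₂(3/8) + (5/8)·log₂(5/8)]
  = 0.5306 + 0.4238
  = 0.9544 bits
H(T) = -[(1/2)·log₂(1/2) + (1/2)·log₂(1/2)]
  = 0.5000 + 0.5000
  = 1.0000 bits
H(S,T) = -[(3/16)·log₂(3/16) + (3/16)·log₂(3/16) + (5/16)·log₂(5/16) + (5/16)·log₂(5/16)]
  = 0.4528 + 0.4528 + 0.5244 + 0.5244
  = 1.9544 bits

I(S;T) = H(S) + H(T) - H(S,T)
  = 0.9544 + 1.0000 - 1.9544
  = 0.0000 bits

Distribution 2 (U, V):
Marginal P(U) (row sums):
  P(U=0) = 1/8 + 3/16 = 5/16
  P(U=1) = 0 + 1/4 = 1/4
  P(U=2) = 1/4 + 3/16 = 7/16
Marginal P(V) (column sums):
  P(V=0) = 1/8 + 0 + 1/4 = 3/8
  P(V=1) = 3/16 + 1/4 + 3/16 = 5/8

H(U) = -[(5/16)·log₂(5/16) + (1/4)·log₂(1/4) + (7/16)·log₂(7/16)]
  = 0.5244 + 0.5000 + 0.5218
  = 1.5462 bits
H(V) = -[(3/8)·log₂(3/8) + (5/8)·log₂(5/8)]
  = 0.5306 + 0.4238
  = 0.9544 bits
H(U,V) = -[(1/8)·log₂(1/8) + (3/16)·log₂(3/16) + (1/4)·log₂(1/4) + (1/4)·log₂(1/4) + (3/16)·log₂(3/16)]
  = 0.3750 + 0.4528 + 0.5000 + 0.5000 + 0.4528
  = 2.2806 bits

I(U;V) = H(U) + H(V) - H(U,V)
  = 1.5462 + 0.9544 - 2.2806
  = 0.2200 bits

I(U;V) = 0.2200 bits > I(S;T) = 0.0000 bits, so (U, V) has the higher mutual information (stronger dependence).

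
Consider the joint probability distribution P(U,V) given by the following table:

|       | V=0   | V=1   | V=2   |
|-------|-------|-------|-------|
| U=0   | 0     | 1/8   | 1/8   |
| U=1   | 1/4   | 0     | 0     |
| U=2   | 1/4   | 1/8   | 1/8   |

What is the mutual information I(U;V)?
Marginal P(U) (row sums):
  P(U=0) = 0 + 1/8 + 1/8 = 1/4
  P(U=1) = 1/4 + 0 + 0 = 1/4
  P(U=2) = 1/4 + 1/8 + 1/8 = 1/2
Marginal P(V) (column sums):
  P(V=0) = 0 + 1/4 + 1/4 = 1/2
  P(V=1) = 1/8 + 0 + 1/8 = 1/4
  P(V=2) = 1/8 + 0 + 1/8 = 1/4

H(U) = -[(1/4)·log₂(1/4) + (1/4)·log₂(1/4) + (1/2)·log₂(1/2)]
  = 0.5000 + 0.5000 + 0.5000
  = 1.5000 bits
H(V) = -[(1/2)·log₂(1/2) + (1/4)·log₂(1/4) + (1/4)·log₂(1/4)]
  = 0.5000 + 0.5000 + 0.5000
  = 1.5000 bits
H(U,V) = -[(1/8)·log₂(1/8) + (1/8)·log₂(1/8) + (1/4)·log₂(1/4) + (1/4)·log₂(1/4) + (1/8)·log₂(1/8) + (1/8)·log₂(1/8)]
  = 0.3750 + 0.3750 + 0.5000 + 0.5000 + 0.3750 + 0.3750
  = 2.5000 bits

I(U;V) = H(U) + H(V) - H(U,V)
  = 1.5000 + 1.5000 - 2.5000
  = 0.5000 bits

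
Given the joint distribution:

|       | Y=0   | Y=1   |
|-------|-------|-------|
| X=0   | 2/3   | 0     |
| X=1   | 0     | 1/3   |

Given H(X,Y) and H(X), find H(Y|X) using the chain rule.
From the chain rule: H(X,Y) = H(X) + H(Y|X)
Therefore: H(Y|X) = H(X,Y) - H(X)

H(X,Y) = -[(2/3)·log₂(2/3) + (1/3)·log₂(1/3)]
  = 0.3900 + 0.5283
  = 0.9183 bits
Marginal P(X) (row sums):
  P(X=0) = 2/3 + 0 = 2/3
  P(X=1) = 0 + 1/3 = 1/3
H(X) = -[(2/3)·log₂(2/3) + (1/3)·log₂(1/3)]
  = 0.3900 + 0.5283
  = 0.9183 bits

H(Y|X) = 0.9183 - 0.9183 = 0.0000 bits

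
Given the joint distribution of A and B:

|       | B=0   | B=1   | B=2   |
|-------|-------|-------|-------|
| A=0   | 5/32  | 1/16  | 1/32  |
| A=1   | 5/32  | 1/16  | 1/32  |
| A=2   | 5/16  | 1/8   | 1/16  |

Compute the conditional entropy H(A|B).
Marginal P(B) (column sums):
  P(B=0) = 5/32 + 5/32 + 5/16 = 5/8
  P(B=1) = 1/16 + 1/16 + 1/8 = 1/4
  P(B=2) = 1/32 + 1/32 + 1/16 = 1/8

H(A|B) = -Σ P(A,B)·log₂ P(A|B), where P(A|B) = P(A,B) / P(B)
  (A=0,B=0): P(A|B) = (5/32)/(5/8) = 1/4;  -(5/32)·log₂(1/4) = 0.3125
  (A=0,B=1): P(A|B) = (1/16)/(1/4) = 1/4;  -(1/16)·log₂(1/4) = 0.1250
  (A=0,B=2): P(A|B) = (1/32)/(1/8) = 1/4;  -(1/32)·log₂(1/4) = 0.0625
  (A=1,B=0): P(A|B) = (5/32)/(5/8) = 1/4;  -(5/32)·log₂(1/4) = 0.3125
  (A=1,B=1): P(A|B) = (1/16)/(1/4) = 1/4;  -(1/16)·log₂(1/4) = 0.1250
  (A=1,B=2): P(A|B) = (1/32)/(1/8) = 1/4;  -(1/32)·log₂(1/4) = 0.0625
  (A=2,B=0): P(A|B) = (5/16)/(5/8) = 1/2;  -(5/16)·log₂(1/2) = 0.3125
  (A=2,B=1): P(A|B) = (1/8)/(1/4) = 1/2;  -(1/8)·log₂(1/2) = 0.1250
  (A=2,B=2): P(A|B) = (1/16)/(1/8) = 1/2;  -(1/16)·log₂(1/2) = 0.0625
H(A|B) = 0.3125 + 0.1250 + 0.0625 + 0.3125 + 0.1250 + 0.0625 + 0.3125 + 0.1250 + 0.0625
  = 1.5000 bits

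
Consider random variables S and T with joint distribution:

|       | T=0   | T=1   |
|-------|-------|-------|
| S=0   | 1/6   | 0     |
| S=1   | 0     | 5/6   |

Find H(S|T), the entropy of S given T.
Marginal P(T) (column sums):
  P(T=0) = 1/6 + 0 = 1/6
  P(T=1) = 0 + 5/6 = 5/6

H(S|T) = -Σ P(S,T)·log₂ P(S|T), where P(S|T) = P(S,T) / P(T)
  (cells with P(S,T) = 0 contribute 0)
  (S=0,T=0): P(S|T) = (1/6)/(1/6) = 1;  -(1/6)·log₂(1) = 0.0000
  (S=1,T=1): P(S|T) = (5/6)/(5/6) = 1;  -(5/6)·log₂(1) = 0.0000
H(S|T) = 0.0000 + 0.0000
  = 0.0000 bits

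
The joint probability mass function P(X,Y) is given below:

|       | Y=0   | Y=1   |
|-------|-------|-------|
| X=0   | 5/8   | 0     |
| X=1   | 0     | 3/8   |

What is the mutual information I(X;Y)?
Marginal P(X) (row sums):
  P(X=0) = 5/8 + 0 = 5/8
  P(X=1) = 0 + 3/8 = 3/8
Marginal P(Y) (column sums):
  P(Y=0) = 5/8 + 0 = 5/8
  P(Y=1) = 0 + 3/8 = 3/8

H(X) = -[(5/8)·log₂(5/8) + (3/8)·log₂(3/8)]
  = 0.4238 + 0.5306
  = 0.9544 bits
H(Y) = -[(5/8)·log₂(5/8) + (3/8)·log₂(3/8)]
  = 0.4238 + 0.5306
  = 0.9544 bits
H(X,Y) = -[(5/8)·log₂(5/8) + (3/8)·log₂(3/8)]
  = 0.4238 + 0.5306
  = 0.9544 bits

I(X;Y) = H(X) + H(Y) - H(X,Y)
  = 0.9544 + 0.9544 - 0.9544
  = 0.9544 bits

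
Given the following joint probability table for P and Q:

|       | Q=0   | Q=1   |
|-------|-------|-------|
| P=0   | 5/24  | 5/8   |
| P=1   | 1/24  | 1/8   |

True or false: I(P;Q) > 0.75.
Marginal P(P) (row sums):
  P(P=0) = 5/24 + 5/8 = 5/6
  P(P=1) = 1/24 + 1/8 = 1/6
Marginal P(Q) (column sums):
  P(Q=0) = 5/24 + 1/24 = 1/4
  P(Q=1) = 5/8 + 1/8 = 3/4

H(P) = -[(5/6)·log₂(5/6) + (1/6)·log₂(1/6)]
  = 0.2192 + 0.4308
  = 0.6500 bits
H(Q) = -[(1/4)·log₂(1/4) + (3/4)·log₂(3/4)]
  = 0.5000 + 0.3113
  = 0.8113 bits
H(P,Q) = -[(5/24)·log₂(5/24) + (5/8)·log₂(5/8) + (1/24)·log₂(1/24) + (1/8)·log₂(1/8)]
  = 0.4715 + 0.4238 + 0.1910 + 0.3750
  = 1.4613 bits

I(P;Q) = H(P) + H(Q) - H(P,Q)
  = 0.6500 + 0.8113 - 1.4613
  = 0.0000 bits

False. I(P;Q) = 0.0000 bits, which is ≤ 0.75 bits.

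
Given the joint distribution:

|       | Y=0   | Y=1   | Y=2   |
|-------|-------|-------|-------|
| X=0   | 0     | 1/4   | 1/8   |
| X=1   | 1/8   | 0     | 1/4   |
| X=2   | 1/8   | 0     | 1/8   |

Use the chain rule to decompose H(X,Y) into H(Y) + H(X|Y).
By the chain rule: H(X,Y) = H(Y) + H(X|Y)

Marginal P(Y) (column sums):
  P(Y=0) = 0 + 1/8 + 1/8 = 1/4
  P(Y=1) = 1/4 + 0 + 0 = 1/4
  P(Y=2) = 1/8 + 1/4 + 1/8 = 1/2
H(Y) = -[(1/4)·log₂(1/4) + (1/4)·log₂(1/4) + (1/2)·log₂(1/2)]
  = 0.5000 + 0.5000 + 0.5000
  = 1.5000 bits
H(X|Y) = -Σ P(X,Y)·log₂ P(X|Y), where P(X|Y) = P(X,Y) / P(Y)
  (cells with P(X,Y) = 0 contribute 0)
  (X=0,Y=1): P(X|Y) = (1/4)/(1/4) = 1;  -(1/4)·log₂(1) = 0.0000
  (X=0,Y=2): P(X|Y) = (1/8)/(1/2) = 1/4;  -(1/8)·log₂(1/4) = 0.2500
  (X=1,Y=0): P(X|Y) = (1/8)/(1/4) = 1/2;  -(1/8)·log₂(1/2) = 0.1250
  (X=1,Y=2): P(X|Y) = (1/4)/(1/2) = 1/2;  -(1/4)·log₂(1/2) = 0.2500
  (X=2,Y=0): P(X|Y) = (1/8)/(1/4) = 1/2;  -(1/8)·log₂(1/2) = 0.1250
  (X=2,Y=2): P(X|Y) = (1/8)/(1/2) = 1/4;  -(1/8)·log₂(1/4) = 0.2500
H(X|Y) = 0.0000 + 0.2500 + 0.1250 + 0.2500 + 0.1250 + 0.2500
  = 1.0000 bits

H(X,Y) = H(Y) + H(X|Y) = 1.5000 + 1.0000 = 2.5000 bits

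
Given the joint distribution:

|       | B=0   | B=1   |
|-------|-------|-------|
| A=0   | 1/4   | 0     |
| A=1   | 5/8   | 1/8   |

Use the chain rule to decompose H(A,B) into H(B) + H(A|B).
By the chain rule: H(A,B) = H(B) + H(A|B)

Marginal P(B) (column sums):
  P(B=0) = 1/4 + 5/8 = 7/8
  P(B=1) = 0 + 1/8 = 1/8
H(B) = -[(7/8)·log₂(7/8) + (1/8)·log₂(1/8)]
  = 0.1686 + 0.3750
  = 0.5436 bits
H(A|B) = -Σ P(A,B)·log₂ P(A|B), where P(A|B) = P(A,B) / P(B)
  (cells with P(A,B) = 0 contribute 0)
  (A=0,B=0): P(A|B) = (1/4)/(7/8) = 2/7;  -(1/4)·log₂(2/7) = 0.4518
  (A=1,B=0): P(A|B) = (5/8)/(7/8) = 5/7;  -(5/8)·log₂(5/7) = 0.3034
  (A=1,B=1): P(A|B) = (1/8)/(1/8) = 1;  -(1/8)·log₂(1) = 0.0000
H(A|B) = 0.4518 + 0.3034 + 0.0000
  = 0.7552 bits

H(A,B) = H(B) + H(A|B) = 0.5436 + 0.7552 = 1.2988 bits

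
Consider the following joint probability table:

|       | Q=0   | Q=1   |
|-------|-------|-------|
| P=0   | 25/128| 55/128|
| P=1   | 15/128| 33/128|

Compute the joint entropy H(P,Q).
H(P,Q) = -Σ P(P,Q) log₂ P(P,Q), summed over the non-zero cells:
H(P,Q) = -[(25/128)·log₂(25/128) + (55/128)·log₂(55/128) + (15/128)·log₂(15/128) + (33/128)·log₂(33/128)]
  = 0.4602 + 0.5236 + 0.3625 + 0.5042
  = 1.8505 bits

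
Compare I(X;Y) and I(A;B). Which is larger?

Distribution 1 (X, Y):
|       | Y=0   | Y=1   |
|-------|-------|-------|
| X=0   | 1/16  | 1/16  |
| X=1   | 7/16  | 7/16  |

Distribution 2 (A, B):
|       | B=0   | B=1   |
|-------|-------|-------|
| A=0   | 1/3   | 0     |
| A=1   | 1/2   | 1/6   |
Distribution 1 (X, Y):
Marginal P(X) (row sums):
  P(X=0) = 1/16 + 1/16 = 1/8
  P(X=1) = 7/16 + 7/16 = 7/8
Marginal P(Y) (column sums):
  P(Y=0) = 1/16 + 7/16 = 1/2
  P(Y=1) = 1/16 + 7/16 = 1/2

H(X) = -[(1/8)·log₂(1/8) + (7/8)·log₂(7/8)]
  = 0.3750 + 0.1686
  = 0.5436 bits
H(Y) = -[(1/2)·log₂(1/2) + (1/2)·log₂(1/2)]
  = 0.5000 + 0.5000
  = 1.0000 bits
H(X,Y) = -[(1/16)·log₂(1/16) + (1/16)·log₂(1/16) + (7/16)·log₂(7/16) + (7/16)·log₂(7/16)]
  = 0.2500 + 0.2500 + 0.5218 + 0.5218
  = 1.5436 bits

I(X;Y) = H(X) + H(Y) - H(X,Y)
  = 0.5436 + 1.0000 - 1.5436
  = 0.0000 bits

Distribution 2 (A, B):
Marginal P(A) (row sums):
  P(A=0) = 1/3 + 0 = 1/3
  P(A=1) = 1/2 + 1/6 = 2/3
Marginal P(B) (column sums):
  P(B=0) = 1/3 + 1/2 = 5/6
  P(B=1) = 0 + 1/6 = 1/6

H(A) = -[(1/3)·log₂(1/3) + (2/3)·log₂(2/3)]
  = 0.5283 + 0.3900
  = 0.9183 bits
H(B) = -[(5/6)·log₂(5/6) + (1/6)·log₂(1/6)]
  = 0.2192 + 0.4308
  = 0.6500 bits
H(A,B) = -[(1/3)·log₂(1/3) + (1/2)·log₂(1/2) + (1/6)·log₂(1/6)]
  = 0.5283 + 0.5000 + 0.4308
  = 1.4591 bits

I(A;B) = H(A) + H(B) - H(A,B)
  = 0.9183 + 0.6500 - 1.4591
  = 0.1092 bits

I(A;B) = 0.1092 bits > I(X;Y) = 0.0000 bits, so (A, B) has the higher mutual information (stronger dependence).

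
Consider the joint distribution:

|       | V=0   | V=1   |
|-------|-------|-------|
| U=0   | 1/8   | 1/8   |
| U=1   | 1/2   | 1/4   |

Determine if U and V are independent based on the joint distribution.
Marginal P(U) (row sums):
  P(U=0) = 1/8 + 1/8 = 1/4
  P(U=1) = 1/2 + 1/4 = 3/4
Marginal P(V) (column sums):
  P(V=0) = 1/8 + 1/2 = 5/8
  P(V=1) = 1/8 + 1/4 = 3/8

U and V are independent iff P(U=i,V=j) = P(U=i)·P(V=j) for every cell.
  P(U=0)·P(V=0) = 1/4 × 5/8 = 5/32, but P(U=0,V=0) = 1/8 ✗

No, U and V are not independent. Quantitatively, I(U;V) > 0:

H(U) = -[(1/4)·log₂(1/4) + (3/4)·log₂(3/4)]
  = 0.5000 + 0.3113
  = 0.8113 bits
H(V) = -[(5/8)·log₂(5/8) + (3/8)·log₂(3/8)]
  = 0.4238 + 0.5306
  = 0.9544 bits
H(U,V) = -[(1/8)·log₂(1/8) + (1/8)·log₂(1/8) + (1/2)·log₂(1/2) + (1/4)·log₂(1/4)]
  = 0.3750 + 0.3750 + 0.5000 + 0.5000
  = 1.7500 bits
I(U;V) = H(U) + H(V) - H(U,V) = 0.8113 + 0.9544 - 1.7500 = 0.0157 bits > 0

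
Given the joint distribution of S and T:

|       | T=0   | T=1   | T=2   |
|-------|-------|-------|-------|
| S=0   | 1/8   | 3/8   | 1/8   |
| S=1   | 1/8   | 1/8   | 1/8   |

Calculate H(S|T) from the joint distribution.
Marginal P(T) (column sums):
  P(T=0) = 1/8 + 1/8 = 1/4
  P(T=1) = 3/8 + 1/8 = 1/2
  P(T=2) = 1/8 + 1/8 = 1/4

H(S|T) = -Σ P(S,T)·log₂ P(S|T), where P(S|T) = P(S,T) / P(T)
  (S=0,T=0): P(S|T) = (1/8)/(1/4) = 1/2;  -(1/8)·log₂(1/2) = 0.1250
  (S=0,T=1): P(S|T) = (3/8)/(1/2) = 3/4;  -(3/8)·log₂(3/4) = 0.1556
  (S=0,T=2): P(S|T) = (1/8)/(1/4) = 1/2;  -(1/8)·log₂(1/2) = 0.1250
  (S=1,T=0): P(S|T) = (1/8)/(1/4) = 1/2;  -(1/8)·log₂(1/2) = 0.1250
  (S=1,T=1): P(S|T) = (1/8)/(1/2) = 1/4;  -(1/8)·log₂(1/4) = 0.2500
  (S=1,T=2): P(S|T) = (1/8)/(1/4) = 1/2;  -(1/8)·log₂(1/2) = 0.1250
H(S|T) = 0.1250 + 0.1556 + 0.1250 + 0.1250 + 0.2500 + 0.1250
  = 0.9056 bits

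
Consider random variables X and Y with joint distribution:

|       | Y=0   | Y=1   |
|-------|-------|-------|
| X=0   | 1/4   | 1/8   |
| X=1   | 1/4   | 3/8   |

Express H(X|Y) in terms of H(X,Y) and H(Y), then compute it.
H(X|Y) = H(X,Y) - H(Y)

Marginal P(Y) (column sums):
  P(Y=0) = 1/4 + 1/4 = 1/2
  P(Y=1) = 1/8 + 3/8 = 1/2

H(X,Y) = -[(1/4)·log₂(1/4) + (1/8)·log₂(1/8) + (1/4)·log₂(1/4) + (3/8)·log₂(3/8)]
  = 0.5000 + 0.3750 + 0.5000 + 0.5306
  = 1.9056 bits
H(Y) = -[(1/2)·log₂(1/2) + (1/2)·log₂(1/2)]
  = 0.5000 + 0.5000
  = 1.0000 bits

H(X|Y) = 1.9056 - 1.0000 = 0.9056 bits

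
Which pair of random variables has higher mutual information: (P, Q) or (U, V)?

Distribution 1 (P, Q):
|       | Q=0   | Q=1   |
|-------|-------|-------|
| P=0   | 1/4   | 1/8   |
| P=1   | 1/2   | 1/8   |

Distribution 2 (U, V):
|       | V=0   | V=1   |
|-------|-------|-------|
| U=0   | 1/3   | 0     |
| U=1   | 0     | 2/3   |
Distribution 1 (P, Q):
Marginal P(P) (row sums):
  P(P=0) = 1/4 + 1/8 = 3/8
  P(P=1) = 1/2 + 1/8 = 5/8
Marginal P(Q) (column sums):
  P(Q=0) = 1/4 + 1/2 = 3/4
  P(Q=1) = 1/8 + 1/8 = 1/4

H(P) = -[(3/8)·log₂(3/8) + (5/8)·log₂(5/8)]
  = 0.5306 + 0.4238
  = 0.9544 bits
H(Q) = -[(3/4)·log₂(3/4) + (1/4)·log₂(1/4)]
  = 0.3113 + 0.5000
  = 0.8113 bits
H(P,Q) = -[(1/4)·log₂(1/4) + (1/8)·log₂(1/8) + (1/2)·log₂(1/2) + (1/8)·log₂(1/8)]
  = 0.5000 + 0.3750 + 0.5000 + 0.3750
  = 1.7500 bits

I(P;Q) = H(P) + H(Q) - H(P,Q)
  = 0.9544 + 0.8113 - 1.7500
  = 0.0157 bits

Distribution 2 (U, V):
Marginal P(U) (row sums):
  P(U=0) = 1/3 + 0 = 1/3
  P(U=1) = 0 + 2/3 = 2/3
Marginal P(V) (column sums):
  P(V=0) = 1/3 + 0 = 1/3
  P(V=1) = 0 + 2/3 = 2/3

H(U) = -[(1/3)·log₂(1/3) + (2/3)·log₂(2/3)]
  = 0.5283 + 0.3900
  = 0.9183 bits
H(V) = -[(1/3)·log₂(1/3) + (2/3)·log₂(2/3)]
  = 0.5283 + 0.3900
  = 0.9183 bits
H(U,V) = -[(1/3)·log₂(1/3) + (2/3)·log₂(2/3)]
  = 0.5283 + 0.3900
  = 0.9183 bits

I(U;V) = H(U) + H(V) - H(U,V)
  = 0.9183 + 0.9183 - 0.9183
  = 0.9183 bits

I(U;V) = 0.9183 bits > I(P;Q) = 0.0157 bits, so (U, V) has the higher mutual information (stronger dependence).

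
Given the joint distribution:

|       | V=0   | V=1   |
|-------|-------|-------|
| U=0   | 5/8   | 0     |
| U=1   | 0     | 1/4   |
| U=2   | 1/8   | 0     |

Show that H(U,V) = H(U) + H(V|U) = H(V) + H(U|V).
Marginal P(U) (row sums):
  P(U=0) = 5/8 + 0 = 5/8
  P(U=1) = 0 + 1/4 = 1/4
  P(U=2) = 1/8 + 0 = 1/8
Marginal P(V) (column sums):
  P(V=0) = 5/8 + 0 + 1/8 = 3/4
  P(V=1) = 0 + 1/4 + 0 = 1/4

Decomposition 1: H(U) + H(V|U)
H(U) = -[(5/8)·log₂(5/8) + (1/4)·log₂(1/4) + (1/8)·log₂(1/8)]
  = 0.4238 + 0.5000 + 0.3750
  = 1.2988 bits
H(V|U) = -Σ P(U,V)·log₂ P(V|U), where P(V|U) = P(U,V) / P(U)
  (cells with P(U,V) = 0 contribute 0)
  (U=0,V=0): P(V|U) = (5/8)/(5/8) = 1;  -(5/8)·log₂(1) = 0.0000
  (U=1,V=1): P(V|U) = (1/4)/(1/4) = 1;  -(1/4)·log₂(1) = 0.0000
  (U=2,V=0): P(V|U) = (1/8)/(1/8) = 1;  -(1/8)·log₂(1) = 0.0000
H(V|U) = 0.0000 + 0.0000 + 0.0000
  = 0.0000 bits
H(U) + H(V|U) = 1.2988 + 0.0000 = 1.2988 bits

Decomposition 2: H(V) + H(U|V)
H(V) = -[(3/4)·log₂(3/4) + (1/4)·log₂(1/4)]
  = 0.3113 + 0.5000
  = 0.8113 bits
H(U|V) = -Σ P(U,V)·log₂ P(U|V), where P(U|V) = P(U,V) / P(V)
  (cells with P(U,V) = 0 contribute 0)
  (U=0,V=0): P(U|V) = (5/8)/(3/4) = 5/6;  -(5/8)·log₂(5/6) = 0.1644
  (U=1,V=1): P(U|V) = (1/4)/(1/4) = 1;  -(1/4)·log₂(1) = 0.0000
  (U=2,V=0): P(U|V) = (1/8)/(3/4) = 1/6;  -(1/8)·log₂(1/6) = 0.3231
H(U|V) = 0.1644 + 0.0000 + 0.3231
  = 0.4875 bits
H(V) + H(U|V) = 0.8113 + 0.4875 = 1.2988 bits

Direct computation of the joint entropy:
H(U,V) = -[(5/8)·log₂(5/8) + (1/4)·log₂(1/4) + (1/8)·log₂(1/8)]
  = 0.4238 + 0.5000 + 0.3750
  = 1.2988 bits

All three agree: H(U,V) = 1.2988 bits ✓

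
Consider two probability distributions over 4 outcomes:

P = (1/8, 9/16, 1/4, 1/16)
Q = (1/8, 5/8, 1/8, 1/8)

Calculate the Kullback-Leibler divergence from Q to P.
D(P||Q) = Σ P(i) log₂(P(i)/Q(i))
  i=0: (1/8) × log₂((1/8)/(1/8)) = (1/8) × log₂(1) = 0.0000
  i=1: (9/16) × log₂((9/16)/(5/8)) = (9/16) × log₂(9/10) = -0.0855
  i=2: (1/4) × log₂((1/4)/(1/8)) = (1/4) × log₂(2) = 0.2500
  i=3: (1/16) × log₂((1/16)/(1/8)) = (1/16) × log₂(1/2) = -0.0625
D(P||Q) = 0.0000 - 0.0855 + 0.2500 - 0.0625
  = 0.1020 bits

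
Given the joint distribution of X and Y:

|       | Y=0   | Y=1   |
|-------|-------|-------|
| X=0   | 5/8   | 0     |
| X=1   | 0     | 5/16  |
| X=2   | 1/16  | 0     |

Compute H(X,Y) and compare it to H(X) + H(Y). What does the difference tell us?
Marginal P(X) (row sums):
  P(X=0) = 5/8 + 0 = 5/8
  P(X=1) = 0 + 5/16 = 5/16
  P(X=2) = 1/16 + 0 = 1/16
Marginal P(Y) (column sums):
  P(Y=0) = 5/8 + 0 + 1/16 = 11/16
  P(Y=1) = 0 + 5/16 + 0 = 5/16

H(X,Y) = -[(5/8)·log₂(5/8) + (5/16)·log₂(5/16) + (1/16)·log₂(1/16)]
  = 0.4238 + 0.5244 + 0.2500
  = 1.1982 bits
H(X) = -[(5/8)·log₂(5/8) + (5/16)·log₂(5/16) + (1/16)·log₂(1/16)]
  = 0.4238 + 0.5244 + 0.2500
  = 1.1982 bits
H(Y) = -[(11/16)·log₂(11/16) + (5/16)·log₂(5/16)]
  = 0.3716 + 0.5244
  = 0.8960 bits

H(X) + H(Y) = 1.1982 + 0.8960 = 2.0942 bits
Difference: H(X) + H(Y) - H(X,Y) = 2.0942 - 1.1982 = 0.8960 bits = I(X;Y)

The difference is the mutual information; it is positive here, so X and Y are dependent (knowing one reduces uncertainty about the other by 0.8960 bits).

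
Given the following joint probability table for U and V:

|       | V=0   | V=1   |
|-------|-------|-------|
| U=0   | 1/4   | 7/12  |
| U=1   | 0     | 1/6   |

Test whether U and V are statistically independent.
Marginal P(U) (row sums):
  P(U=0) = 1/4 + 7/12 = 5/6
  P(U=1) = 0 + 1/6 = 1/6
Marginal P(V) (column sums):
  P(V=0) = 1/4 + 0 = 1/4
  P(V=1) = 7/12 + 1/6 = 3/4

U and V are independent iff P(U=i,V=j) = P(U=i)·P(V=j) for every cell.
  P(U=0)·P(V=0) = 5/6 × 1/4 = 5/24, but P(U=0,V=0) = 1/4 ✗

No, U and V are not independent. Quantitatively, I(U;V) > 0:

H(U) = -[(5/6)·log₂(5/6) + (1/6)·log₂(1/6)]
  = 0.2192 + 0.4308
  = 0.6500 bits
H(V) = -[(1/4)·log₂(1/4) + (3/4)·log₂(3/4)]
  = 0.5000 + 0.3113
  = 0.8113 bits
H(U,V) = -[(1/4)·log₂(1/4) + (7/12)·log₂(7/12) + (1/6)·log₂(1/6)]
  = 0.5000 + 0.4536 + 0.4308
  = 1.3844 bits
I(U;V) = H(U) + H(V) - H(U,V) = 0.6500 + 0.8113 - 1.3844 = 0.0769 bits > 0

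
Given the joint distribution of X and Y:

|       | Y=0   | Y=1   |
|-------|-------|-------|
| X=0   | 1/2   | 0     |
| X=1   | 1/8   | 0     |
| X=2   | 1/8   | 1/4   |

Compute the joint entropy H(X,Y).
H(X,Y) = -Σ P(X,Y) log₂ P(X,Y), summed over the non-zero cells:
H(X,Y) = -[(1/2)·log₂(1/2) + (1/8)·log₂(1/8) + (1/8)·log₂(1/8) + (1/4)·log₂(1/4)]
  = 0.5000 + 0.3750 + 0.3750 + 0.5000
  = 1.7500 bits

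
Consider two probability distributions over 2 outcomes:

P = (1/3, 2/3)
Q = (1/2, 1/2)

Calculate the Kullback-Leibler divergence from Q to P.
D(P||Q) = Σ P(i) log₂(P(i)/Q(i))
  i=0: (1/3) × log₂((1/3)/(1/2)) = (1/3) × log₂(2/3) = -0.1950
  i=1: (2/3) × log₂((2/3)/(1/2)) = (2/3) × log₂(4/3) = 0.2767
D(P||Q) = -0.1950 + 0.2767
  = 0.0817 bits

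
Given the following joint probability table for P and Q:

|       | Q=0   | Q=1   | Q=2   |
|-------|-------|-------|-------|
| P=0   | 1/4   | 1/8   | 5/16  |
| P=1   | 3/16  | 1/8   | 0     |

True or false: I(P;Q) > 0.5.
Marginal P(P) (row sums):
  P(P=0) = 1/4 + 1/8 + 5/16 = 11/16
  P(P=1) = 3/16 + 1/8 + 0 = 5/16
Marginal P(Q) (column sums):
  P(Q=0) = 1/4 + 3/16 = 7/16
  P(Q=1) = 1/8 + 1/8 = 1/4
  P(Q=2) = 5/16 + 0 = 5/16

H(P) = -[(11/16)·log₂(11/16) + (5/16)·log₂(5/16)]
  = 0.3716 + 0.5244
  = 0.8960 bits
H(Q) = -[(7/16)·log₂(7/16) + (1/4)·log₂(1/4) + (5/16)·log₂(5/16)]
  = 0.5218 + 0.5000 + 0.5244
  = 1.5462 bits
H(P,Q) = -[(1/4)·log₂(1/4) + (1/8)·log₂(1/8) + (5/16)·log₂(5/16) + (3/16)·log₂(3/16) + (1/8)·log₂(1/8)]
  = 0.5000 + 0.3750 + 0.5244 + 0.4528 + 0.3750
  = 2.2272 bits

I(P;Q) = H(P) + H(Q) - H(P,Q)
  = 0.8960 + 1.5462 - 2.2272
  = 0.2150 bits

False. I(P;Q) = 0.2150 bits, which is ≤ 0.5 bits.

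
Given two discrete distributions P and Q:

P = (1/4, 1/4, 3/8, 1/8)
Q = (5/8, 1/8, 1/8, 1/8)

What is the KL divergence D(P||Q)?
D(P||Q) = Σ P(i) log₂(P(i)/Q(i))
  i=0: (1/4) × log₂((1/4)/(5/8)) = (1/4) × log₂(2/5) = -0.3305
  i=1: (1/4) × log₂((1/4)/(1/8)) = (1/4) × log₂(2) = 0.2500
  i=2: (3/8) × log₂((3/8)/(1/8)) = (3/8) × log₂(3) = 0.5944
  i=3: (1/8) × log₂((1/8)/(1/8)) = (1/8) × log₂(1) = 0.0000
D(P||Q) = -0.3305 + 0.2500 + 0.5944 + 0.0000
  = 0.5139 bits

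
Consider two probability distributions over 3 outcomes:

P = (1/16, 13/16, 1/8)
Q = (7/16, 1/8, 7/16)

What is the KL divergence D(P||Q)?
D(P||Q) = Σ P(i) log₂(P(i)/Q(i))
  i=0: (1/16) × log₂((1/16)/(7/16)) = (1/16) × log₂(1/7) = -0.1755
  i=1: (13/16) × log₂((13/16)/(1/8)) = (13/16) × log₂(13/2) = 2.1941
  i=2: (1/8) × log₂((1/8)/(7/16)) = (1/8) × log₂(2/7) = -0.2259
D(P||Q) = -0.1755 + 2.1941 - 0.2259
  = 1.7927 bits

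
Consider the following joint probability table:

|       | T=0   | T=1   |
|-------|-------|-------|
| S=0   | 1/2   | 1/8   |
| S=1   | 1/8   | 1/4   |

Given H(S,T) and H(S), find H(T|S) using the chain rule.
From the chain rule: H(S,T) = H(S) + H(T|S)
Therefore: H(T|S) = H(S,T) - H(S)

H(S,T) = -[(1/2)·log₂(1/2) + (1/8)·log₂(1/8) + (1/8)·log₂(1/8) + (1/4)·log₂(1/4)]
  = 0.5000 + 0.3750 + 0.3750 + 0.5000
  = 1.7500 bits
Marginal P(S) (row sums):
  P(S=0) = 1/2 + 1/8 = 5/8
  P(S=1) = 1/8 + 1/4 = 3/8
H(S) = -[(5/8)·log₂(5/8) + (3/8)·log₂(3/8)]
  = 0.4238 + 0.5306
  = 0.9544 bits

H(T|S) = 1.7500 - 0.9544 = 0.7956 bits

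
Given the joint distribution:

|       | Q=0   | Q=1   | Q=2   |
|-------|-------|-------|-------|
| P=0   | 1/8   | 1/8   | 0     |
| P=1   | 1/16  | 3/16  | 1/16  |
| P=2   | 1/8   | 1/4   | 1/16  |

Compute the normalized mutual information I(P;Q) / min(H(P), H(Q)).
Marginal P(P) (row sums):
  P(P=0) = 1/8 + 1/8 + 0 = 1/4
  P(P=1) = 1/16 + 3/16 + 1/16 = 5/16
  P(P=2) = 1/8 + 1/4 + 1/16 = 7/16
Marginal P(Q) (column sums):
  P(Q=0) = 1/8 + 1/16 + 1/8 = 5/16
  P(Q=1) = 1/8 + 3/16 + 1/4 = 9/16
  P(Q=2) = 0 + 1/16 + 1/16 = 1/8

H(P) = -[(1/4)·log₂(1/4) + (5/16)·log₂(5/16) + (7/16)·log₂(7/16)]
  = 0.5000 + 0.5244 + 0.5218
  = 1.5462 bits
H(Q) = -[(5/16)·log₂(5/16) + (9/16)·log₂(9/16) + (1/8)·log₂(1/8)]
  = 0.5244 + 0.4669 + 0.3750
  = 1.3663 bits
H(P,Q) = -[(1/8)·log₂(1/8) + (1/8)·log₂(1/8) + (1/16)·log₂(1/16) + (3/16)·log₂(3/16) + (1/16)·log₂(1/16) + (1/8)·log₂(1/8) + (1/4)·log₂(1/4) + (1/16)·log₂(1/16)]
  = 0.3750 + 0.3750 + 0.2500 + 0.4528 + 0.2500 + 0.3750 + 0.5000 + 0.2500
  = 2.8278 bits

I(P;Q) = H(P) + H(Q) - H(P,Q)
  = 1.5462 + 1.3663 - 2.8278
  = 0.0847 bits

min(H(P), H(Q)) = min(1.5462, 1.3663) = 1.3663 bits
Normalized MI = 0.0847 / 1.3663 = 0.0620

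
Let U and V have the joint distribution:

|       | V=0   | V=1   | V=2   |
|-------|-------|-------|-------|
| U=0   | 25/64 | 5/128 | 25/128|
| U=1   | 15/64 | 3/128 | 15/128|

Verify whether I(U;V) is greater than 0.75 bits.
Marginal P(U) (row sums):
  P(U=0) = 25/64 + 5/128 + 25/128 = 5/8
  P(U=1) = 15/64 + 3/128 + 15/128 = 3/8
Marginal P(V) (column sums):
  P(V=0) = 25/64 + 15/64 = 5/8
  P(V=1) = 5/128 + 3/128 = 1/16
  P(V=2) = 25/128 + 15/128 = 5/16

H(U) = -[(5/8)·log₂(5/8) + (3/8)·log₂(3/8)]
  = 0.4238 + 0.5306
  = 0.9544 bits
H(V) = -[(5/8)·log₂(5/8) + (1/16)·log₂(1/16) + (5/16)·log₂(5/16)]
  = 0.4238 + 0.2500 + 0.5244
  = 1.1982 bits
H(U,V) = -[(25/64)·log₂(25/64) + (5/128)·log₂(5/128) + (25/128)·log₂(25/128) + (15/64)·log₂(15/64) + (3/128)·log₂(3/128) + (15/128)·log₂(15/128)]
  = 0.5297 + 0.1827 + 0.4602 + 0.4906 + 0.1269 + 0.3625
  = 2.1526 bits

I(U;V) = H(U) + H(V) - H(U,V)
  = 0.9544 + 1.1982 - 2.1526
  = 0.0000 bits

No. I(U;V) = 0.0000 bits, which is ≤ 0.75 bits.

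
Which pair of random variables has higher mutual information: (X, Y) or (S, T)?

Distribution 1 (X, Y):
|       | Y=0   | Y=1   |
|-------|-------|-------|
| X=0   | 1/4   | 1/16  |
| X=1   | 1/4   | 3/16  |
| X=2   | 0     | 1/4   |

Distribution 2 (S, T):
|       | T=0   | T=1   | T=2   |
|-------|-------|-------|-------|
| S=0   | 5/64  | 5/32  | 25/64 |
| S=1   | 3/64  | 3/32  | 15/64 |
Distribution 1 (X, Y):
Marginal P(X) (row sums):
  P(X=0) = 1/4 + 1/16 = 5/16
  P(X=1) = 1/4 + 3/16 = 7/16
  P(X=2) = 0 + 1/4 = 1/4
Marginal P(Y) (column sums):
  P(Y=0) = 1/4 + 1/4 + 0 = 1/2
  P(Y=1) = 1/16 + 3/16 + 1/4 = 1/2

H(X) = -[(5/16)·log₂(5/16) + (7/16)·log₂(7/16) + (1/4)·log₂(1/4)]
  = 0.5244 + 0.5218 + 0.5000
  = 1.5462 bits
H(Y) = -[(1/2)·log₂(1/2) + (1/2)·log₂(1/2)]
  = 0.5000 + 0.5000
  = 1.0000 bits
H(X,Y) = -[(1/4)·log₂(1/4) + (1/16)·log₂(1/16) + (1/4)·log₂(1/4) + (3/16)·log₂(3/16) + (1/4)·log₂(1/4)]
  = 0.5000 + 0.2500 + 0.5000 + 0.4528 + 0.5000
  = 2.2028 bits

I(X;Y) = H(X) + H(Y) - H(X,Y)
  = 1.5462 + 1.0000 - 2.2028
  = 0.3434 bits

Distribution 2 (S, T):
Marginal P(S) (row sums):
  P(S=0) = 5/64 + 5/32 + 25/64 = 5/8
  P(S=1) = 3/64 + 3/32 + 15/64 = 3/8
Marginal P(T) (column sums):
  P(T=0) = 5/64 + 3/64 = 1/8
  P(T=1) = 5/32 + 3/32 = 1/4
  P(T=2) = 25/64 + 15/64 = 5/8

H(S) = -[(5/8)·log₂(5/8) + (3/8)·log₂(3/8)]
  = 0.4238 + 0.5306
  = 0.9544 bits
H(T) = -[(1/8)·log₂(1/8) + (1/4)·log₂(1/4) + (5/8)·log₂(5/8)]
  = 0.3750 + 0.5000 + 0.4238
  = 1.2988 bits
H(S,T) = -[(5/64)·log₂(5/64) + (5/32)·log₂(5/32) + (25/64)·log₂(25/64) + (3/64)·log₂(3/64) + (3/32)·log₂(3/32) + (15/64)·log₂(15/64)]
  = 0.2873 + 0.4184 + 0.5297 + 0.2070 + 0.3202 + 0.4906
  = 2.2532 bits

I(S;T) = H(S) + H(T) - H(S,T)
  = 0.9544 + 1.2988 - 2.2532
  = 0.0000 bits

I(X;Y) = 0.3434 bits > I(S;T) = 0.0000 bits, so (X, Y) has the higher mutual information (stronger dependence).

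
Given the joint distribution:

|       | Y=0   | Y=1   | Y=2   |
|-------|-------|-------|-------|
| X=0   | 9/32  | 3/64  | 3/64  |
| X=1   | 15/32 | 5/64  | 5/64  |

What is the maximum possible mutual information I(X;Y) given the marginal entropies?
The upper bound on mutual information is I(X;Y) ≤ min(H(X), H(Y)).

Marginal P(X) (row sums):
  P(X=0) = 9/32 + 3/64 + 3/64 = 3/8
  P(X=1) = 15/32 + 5/64 + 5/64 = 5/8
Marginal P(Y) (column sums):
  P(Y=0) = 9/32 + 15/32 = 3/4
  P(Y=1) = 3/64 + 5/64 = 1/8
  P(Y=2) = 3/64 + 5/64 = 1/8

H(X) = -[(3/8)·log₂(3/8) + (5/8)·log₂(5/8)]
  = 0.5306 + 0.4238
  = 0.9544 bits
H(Y) = -[(3/4)·log₂(3/4) + (1/8)·log₂(1/8) + (1/8)·log₂(1/8)]
  = 0.3113 + 0.3750 + 0.3750
  = 1.0613 bits

Maximum possible I(X;Y) = min(0.9544, 1.0613) = 0.9544 bits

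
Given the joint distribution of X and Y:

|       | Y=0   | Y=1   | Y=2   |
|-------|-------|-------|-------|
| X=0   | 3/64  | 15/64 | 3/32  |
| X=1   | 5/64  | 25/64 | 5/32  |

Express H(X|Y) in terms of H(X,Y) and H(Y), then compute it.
H(X|Y) = H(X,Y) - H(Y)

Marginal P(Y) (column sums):
  P(Y=0) = 3/64 + 5/64 = 1/8
  P(Y=1) = 15/64 + 25/64 = 5/8
  P(Y=2) = 3/32 + 5/32 = 1/4

H(X,Y) = -[(3/64)·log₂(3/64) + (15/64)·log₂(15/64) + (3/32)·log₂(3/32) + (5/64)·log₂(5/64) + (25/64)·log₂(25/64) + (5/32)·log₂(5/32)]
  = 0.2070 + 0.4906 + 0.3202 + 0.2873 + 0.5297 + 0.4184
  = 2.2532 bits
H(Y) = -[(1/8)·log₂(1/8) + (5/8)·log₂(5/8) + (1/4)·log₂(1/4)]
  = 0.3750 + 0.4238 + 0.5000
  = 1.2988 bits

H(X|Y) = 2.2532 - 1.2988 = 0.9544 bits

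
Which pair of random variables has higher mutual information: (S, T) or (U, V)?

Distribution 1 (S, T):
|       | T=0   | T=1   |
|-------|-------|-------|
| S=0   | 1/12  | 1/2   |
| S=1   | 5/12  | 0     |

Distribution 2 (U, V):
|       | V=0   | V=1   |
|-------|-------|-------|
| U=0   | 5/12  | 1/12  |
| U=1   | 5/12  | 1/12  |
Distribution 1 (S, T):
Marginal P(S) (row sums):
  P(S=0) = 1/12 + 1/2 = 7/12
  P(S=1) = 5/12 + 0 = 5/12
Marginal P(T) (column sums):
  P(T=0) = 1/12 + 5/12 = 1/2
  P(T=1) = 1/2 + 0 = 1/2

H(S) = -[(7/12)·log₂(7/12) + (5/12)·log₂(5/12)]
  = 0.4536 + 0.5263
  = 0.9799 bits
H(T) = -[(1/2)·log₂(1/2) + (1/2)·log₂(1/2)]
  = 0.5000 + 0.5000
  = 1.0000 bits
H(S,T) = -[(1/12)·log₂(1/12) + (1/2)·log₂(1/2) + (5/12)·log₂(5/12)]
  = 0.2987 + 0.5000 + 0.5263
  = 1.3250 bits

I(S;T) = H(S) + H(T) - H(S,T)
  = 0.9799 + 1.0000 - 1.3250
  = 0.6549 bits

Distribution 2 (U, V):
Marginal P(U) (row sums):
  P(U=0) = 5/12 + 1/12 = 1/2
  P(U=1) = 5/12 + 1/12 = 1/2
Marginal P(V) (column sums):
  P(V=0) = 5/12 + 5/12 = 5/6
  P(V=1) = 1/12 + 1/12 = 1/6

H(U) = -[(1/2)·log₂(1/2) + (1/2)·log₂(1/2)]
  = 0.5000 + 0.5000
  = 1.0000 bits
H(V) = -[(5/6)·log₂(5/6) + (1/6)·log₂(1/6)]
  = 0.2192 + 0.4308
  = 0.6500 bits
H(U,V) = -[(5/12)·log₂(5/12) + (1/12)·log₂(1/12) + (5/12)·log₂(5/12) + (1/12)·log₂(1/12)]
  = 0.5263 + 0.2987 + 0.5263 + 0.2987
  = 1.6500 bits

I(U;V) = H(U) + H(V) - H(U,V)
  = 1.0000 + 0.6500 - 1.6500
  = 0.0000 bits

I(S;T) = 0.6549 bits > I(U;V) = 0.0000 bits, so (S, T) has the higher mutual information (stronger dependence).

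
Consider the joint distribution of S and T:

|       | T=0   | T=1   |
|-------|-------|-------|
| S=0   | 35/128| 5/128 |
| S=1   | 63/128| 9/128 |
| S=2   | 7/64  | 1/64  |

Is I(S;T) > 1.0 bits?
Marginal P(S) (row sums):
  P(S=0) = 35/128 + 5/128 = 5/16
  P(S=1) = 63/128 + 9/128 = 9/16
  P(S=2) = 7/64 + 1/64 = 1/8
Marginal P(T) (column sums):
  P(T=0) = 35/128 + 63/128 + 7/64 = 7/8
  P(T=1) = 5/128 + 9/128 + 1/64 = 1/8

H(S) = -[(5/16)·log₂(5/16) + (9/16)·log₂(9/16) + (1/8)·log₂(1/8)]
  = 0.5244 + 0.4669 + 0.3750
  = 1.3663 bits
H(T) = -[(7/8)·log₂(7/8) + (1/8)·log₂(1/8)]
  = 0.1686 + 0.3750
  = 0.5436 bits
H(S,T) = -[(35/128)·log₂(35/128) + (5/128)·log₂(5/128) + (63/128)·log₂(63/128) + (9/128)·log₂(9/128) + (7/64)·log₂(7/64) + (1/64)·log₂(1/64)]
  = 0.5115 + 0.1827 + 0.5034 + 0.2693 + 0.3492 + 0.0938
  = 1.9099 bits

I(S;T) = H(S) + H(T) - H(S,T)
  = 1.3663 + 0.5436 - 1.9099
  = 0.0000 bits

No. I(S;T) = 0.0000 bits, which is ≤ 1.0 bits.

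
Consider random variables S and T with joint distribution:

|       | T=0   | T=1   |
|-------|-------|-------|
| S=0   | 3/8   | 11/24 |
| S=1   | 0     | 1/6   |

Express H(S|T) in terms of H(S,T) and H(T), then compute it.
H(S|T) = H(S,T) - H(T)

Marginal P(T) (column sums):
  P(T=0) = 3/8 + 0 = 3/8
  P(T=1) = 11/24 + 1/6 = 5/8

H(S,T) = -[(3/8)·log₂(3/8) + (11/24)·log₂(11/24) + (1/6)·log₂(1/6)]
  = 0.5306 + 0.5159 + 0.4308
  = 1.4773 bits
H(T) = -[(3/8)·log₂(3/8) + (5/8)·log₂(5/8)]
  = 0.5306 + 0.4238
  = 0.9544 bits

H(S|T) = 1.4773 - 0.9544 = 0.5229 bits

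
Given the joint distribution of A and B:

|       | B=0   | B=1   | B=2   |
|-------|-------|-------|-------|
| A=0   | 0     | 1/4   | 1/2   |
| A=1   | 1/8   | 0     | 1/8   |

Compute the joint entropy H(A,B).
H(A,B) = -Σ P(A,B) log₂ P(A,B), summed over the non-zero cells:
H(A,B) = -[(1/4)·log₂(1/4) + (1/2)·log₂(1/2) + (1/8)·log₂(1/8) + (1/8)·log₂(1/8)]
  = 0.5000 + 0.5000 + 0.3750 + 0.3750
  = 1.7500 bits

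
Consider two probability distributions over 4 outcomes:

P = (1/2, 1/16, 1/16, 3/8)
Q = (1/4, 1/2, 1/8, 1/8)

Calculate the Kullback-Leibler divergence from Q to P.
D(P||Q) = Σ P(i) log₂(P(i)/Q(i))
  i=0: (1/2) × log₂((1/2)/(1/4)) = (1/2) × log₂(2) = 0.5000
  i=1: (1/16) × log₂((1/16)/(1/2)) = (1/16) × log₂(1/8) = -0.1875
  i=2: (1/16) × log₂((1/16)/(1/8)) = (1/16) × log₂(1/2) = -0.0625
  i=3: (3/8) × log₂((3/8)/(1/8)) = (3/8) × log₂(3) = 0.5944
D(P||Q) = 0.5000 - 0.1875 - 0.0625 + 0.5944
  = 0.8444 bits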